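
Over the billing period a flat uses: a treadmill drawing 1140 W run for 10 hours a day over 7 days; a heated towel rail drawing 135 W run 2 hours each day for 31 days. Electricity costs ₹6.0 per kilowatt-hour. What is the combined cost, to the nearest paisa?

treadmill: Runtime = 10 h/day × 7 days = 70 h
treadmill: 1.14 kW × 70 h = 79.8 kWh
heated towel rail: Runtime = 2 h/day × 31 days = 62 h
heated towel rail: 0.135 kW × 62 h = 8.37 kWh
Total energy = 88.17 kWh
Cost = 88.17 × ₹6.0 = ₹529.02

₹529.02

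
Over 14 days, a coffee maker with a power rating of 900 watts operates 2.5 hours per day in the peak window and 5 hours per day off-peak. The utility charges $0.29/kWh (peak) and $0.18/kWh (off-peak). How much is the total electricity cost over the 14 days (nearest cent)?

Peak energy = 0.9 kW × 2.5 h × 14 = 31.5 kWh
Off-peak energy = 0.9 kW × 5 h × 14 = 63 kWh
Cost = 31.5 × $0.29 + 63 × $0.18 = $9.135 + $11.34 = $20.48

$20.48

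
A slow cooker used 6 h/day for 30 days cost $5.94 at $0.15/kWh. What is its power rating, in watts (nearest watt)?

Energy = $5.94 ÷ $0.15/kWh = 39.6 kWh
Runtime = 6 h/day × 30 days = 180 h
Power = 39.6 kWh ÷ 180 h = 0.22 kW = 220 W

220 W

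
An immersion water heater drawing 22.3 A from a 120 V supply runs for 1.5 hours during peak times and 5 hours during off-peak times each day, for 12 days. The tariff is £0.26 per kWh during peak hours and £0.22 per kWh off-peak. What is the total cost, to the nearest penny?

£47.85

Power = 22.3 A × 120 V = 2676 W = 2.676 kW
Peak energy = 2.676 kW × 1.5 h × 12 = 48.168 kWh
Off-peak energy = 2.676 kW × 5 h × 12 = 160.56 kWh
Cost = 48.168 × £0.26 + 160.56 × £0.22 = £12.52368 + £35.3232 = £47.85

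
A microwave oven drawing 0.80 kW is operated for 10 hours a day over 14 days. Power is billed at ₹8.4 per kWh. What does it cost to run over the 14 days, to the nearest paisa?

Runtime = 10 h/day × 14 days = 140 h
Energy = 0.8 kW × 140 h = 112 kWh
Cost = 112 kWh × ₹8.4/kWh = ₹940.80

₹940.80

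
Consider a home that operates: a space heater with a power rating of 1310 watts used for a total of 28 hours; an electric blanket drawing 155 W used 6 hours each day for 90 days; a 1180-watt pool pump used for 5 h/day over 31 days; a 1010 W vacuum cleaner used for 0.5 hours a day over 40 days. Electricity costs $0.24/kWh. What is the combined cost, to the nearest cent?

$77.64

space heater: 1.31 kW × 28 h = 36.68 kWh
electric blanket: Runtime = 6 h/day × 90 days = 540 h
electric blanket: 0.155 kW × 540 h = 83.7 kWh
pool pump: Runtime = 5 h/day × 31 days = 155 h
pool pump: 1.18 kW × 155 h = 182.9 kWh
vacuum cleaner: Runtime = 0.5 h/day × 40 days = 20 h
vacuum cleaner: 1.01 kW × 20 h = 20.2 kWh
Total energy = 323.48 kWh
Cost = 323.48 × $0.24 = $77.64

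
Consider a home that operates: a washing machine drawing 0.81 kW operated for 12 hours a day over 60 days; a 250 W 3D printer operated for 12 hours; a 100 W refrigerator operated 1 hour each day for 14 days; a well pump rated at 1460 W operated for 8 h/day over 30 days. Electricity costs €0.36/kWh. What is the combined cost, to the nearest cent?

€337.68

washing machine: Runtime = 12 h/day × 60 days = 720 h
washing machine: 0.81 kW × 720 h = 583.2 kWh
3D printer: 0.25 kW × 12 h = 3 kWh
refrigerator: Runtime = 1 h/day × 14 days = 14 h
refrigerator: 0.1 kW × 14 h = 1.4 kWh
well pump: Runtime = 8 h/day × 30 days = 240 h
well pump: 1.46 kW × 240 h = 350.4 kWh
Total energy = 938 kWh
Cost = 938 × €0.36 = €337.68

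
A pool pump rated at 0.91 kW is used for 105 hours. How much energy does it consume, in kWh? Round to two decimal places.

95.55 kWh

Energy = 0.91 kW × 105 h = 95.55 kWh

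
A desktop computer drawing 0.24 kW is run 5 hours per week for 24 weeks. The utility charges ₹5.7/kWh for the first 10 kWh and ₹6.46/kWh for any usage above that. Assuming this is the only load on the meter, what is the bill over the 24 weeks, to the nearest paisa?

₹178.45

Runtime = 5 h/week × 24 weeks = 120 h
Energy = 0.24 kW × 120 h = 28.8 kWh
Tier 1 (0–10 kWh): 10 × ₹5.7 = ₹57
Above 10 kWh: 18.8 × ₹6.46 = ₹121.448
Bill = ₹178.45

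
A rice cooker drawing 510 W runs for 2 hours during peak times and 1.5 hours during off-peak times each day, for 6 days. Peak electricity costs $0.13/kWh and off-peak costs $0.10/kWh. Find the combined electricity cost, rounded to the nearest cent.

Peak energy = 0.51 kW × 2 h × 6 = 6.12 kWh
Off-peak energy = 0.51 kW × 1.5 h × 6 = 4.59 kWh
Cost = 6.12 × $0.13 + 4.59 × $0.10 = $0.7956 + $0.459 = $1.25

$1.25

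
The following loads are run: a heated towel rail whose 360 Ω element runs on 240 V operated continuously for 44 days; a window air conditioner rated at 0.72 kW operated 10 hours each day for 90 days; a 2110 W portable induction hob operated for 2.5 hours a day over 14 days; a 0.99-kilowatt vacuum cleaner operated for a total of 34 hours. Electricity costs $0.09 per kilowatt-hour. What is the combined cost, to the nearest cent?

$83.20

heated towel rail: Power = V²/R = 240²/360 = 160 W = 0.16 kW
heated towel rail: Runtime = 24 h × 44 = 1056 h
heated towel rail: 0.16 kW × 1056 h = 168.96 kWh
window air conditioner: Runtime = 10 h/day × 90 days = 900 h
window air conditioner: 0.72 kW × 900 h = 648 kWh
portable induction hob: Runtime = 2.5 h/day × 14 days = 35 h
portable induction hob: 2.11 kW × 35 h = 73.85 kWh
vacuum cleaner: 0.99 kW × 34 h = 33.66 kWh
Total energy = 924.47 kWh
Cost = 924.47 × $0.09 = $83.20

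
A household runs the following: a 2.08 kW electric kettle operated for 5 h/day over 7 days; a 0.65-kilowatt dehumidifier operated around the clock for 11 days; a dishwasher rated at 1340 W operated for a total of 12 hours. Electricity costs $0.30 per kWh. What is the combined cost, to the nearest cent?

electric kettle: Runtime = 5 h/day × 7 days = 35 h
electric kettle: 2.08 kW × 35 h = 72.8 kWh
dehumidifier: Runtime = 24 h × 11 = 264 h
dehumidifier: 0.65 kW × 264 h = 171.6 kWh
dishwasher: 1.34 kW × 12 h = 16.08 kWh
Total energy = 260.48 kWh
Cost = 260.48 × $0.30 = $78.14

$78.14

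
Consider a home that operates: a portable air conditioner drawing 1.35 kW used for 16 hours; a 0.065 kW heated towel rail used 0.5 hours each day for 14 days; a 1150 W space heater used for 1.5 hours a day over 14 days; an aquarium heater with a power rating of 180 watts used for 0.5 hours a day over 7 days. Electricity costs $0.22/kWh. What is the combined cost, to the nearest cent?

portable air conditioner: 1.35 kW × 16 h = 21.6 kWh
heated towel rail: Runtime = 0.5 h/day × 14 days = 7 h
heated towel rail: 0.065 kW × 7 h = 0.455 kWh
space heater: Runtime = 1.5 h/day × 14 days = 21 h
space heater: 1.15 kW × 21 h = 24.15 kWh
aquarium heater: Runtime = 0.5 h/day × 7 days = 3.5 h
aquarium heater: 0.18 kW × 3.5 h = 0.63 kWh
Total energy = 46.835 kWh
Cost = 46.835 × $0.22 = $10.30

$10.30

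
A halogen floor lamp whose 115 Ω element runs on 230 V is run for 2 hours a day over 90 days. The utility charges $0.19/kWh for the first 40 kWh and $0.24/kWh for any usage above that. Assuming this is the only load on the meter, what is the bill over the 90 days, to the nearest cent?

$17.87

Power = V²/R = 230²/115 = 460 W = 0.46 kW
Runtime = 2 h/day × 90 days = 180 h
Energy = 0.46 kW × 180 h = 82.8 kWh
Tier 1 (0–40 kWh): 40 × $0.19 = $7.6
Above 40 kWh: 42.8 × $0.24 = $10.272
Bill = $17.87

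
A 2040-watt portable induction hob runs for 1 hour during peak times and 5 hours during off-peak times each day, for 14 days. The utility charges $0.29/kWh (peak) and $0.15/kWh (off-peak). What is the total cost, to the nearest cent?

$29.70

Peak energy = 2.04 kW × 1 h × 14 = 28.56 kWh
Off-peak energy = 2.04 kW × 5 h × 14 = 142.8 kWh
Cost = 28.56 × $0.29 + 142.8 × $0.15 = $8.2824 + $21.42 = $29.70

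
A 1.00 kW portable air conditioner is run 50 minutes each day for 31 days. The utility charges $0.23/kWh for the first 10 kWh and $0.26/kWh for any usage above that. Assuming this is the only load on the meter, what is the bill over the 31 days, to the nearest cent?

$6.42

Runtime = 50 min × 31 = 1550 min = 25.833333… h
Energy = 1 kW × 25.833333… h = 25.833333… kWh
Tier 1 (0–10 kWh): 10 × $0.23 = $2.3
Above 10 kWh: 15.833333… × $0.26 = $4.116666…
Bill = $6.42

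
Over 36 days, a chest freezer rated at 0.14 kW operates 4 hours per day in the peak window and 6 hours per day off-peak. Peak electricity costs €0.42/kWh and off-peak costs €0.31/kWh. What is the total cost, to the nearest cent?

€17.84

Peak energy = 0.14 kW × 4 h × 36 = 20.16 kWh
Off-peak energy = 0.14 kW × 6 h × 36 = 30.24 kWh
Cost = 20.16 × €0.42 + 30.24 × €0.31 = €8.4672 + €9.3744 = €17.84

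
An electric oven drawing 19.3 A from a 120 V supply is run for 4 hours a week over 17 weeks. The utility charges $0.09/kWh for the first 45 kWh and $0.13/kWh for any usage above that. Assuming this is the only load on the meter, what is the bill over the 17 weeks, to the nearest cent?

$18.67

Power = 19.3 A × 120 V = 2316 W = 2.316 kW
Runtime = 4 h/week × 17 weeks = 68 h
Energy = 2.316 kW × 68 h = 157.488 kWh
Tier 1 (0–45 kWh): 45 × $0.09 = $4.05
Above 45 kWh: 112.488 × $0.13 = $14.62344
Bill = $18.67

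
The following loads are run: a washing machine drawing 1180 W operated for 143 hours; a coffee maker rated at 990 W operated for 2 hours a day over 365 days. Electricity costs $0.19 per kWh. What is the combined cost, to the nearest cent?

$169.37

washing machine: 1.18 kW × 143 h = 168.74 kWh
coffee maker: Runtime = 2 h/day × 365 days = 730 h
coffee maker: 0.99 kW × 730 h = 722.7 kWh
Total energy = 891.44 kWh
Cost = 891.44 × $0.19 = $169.37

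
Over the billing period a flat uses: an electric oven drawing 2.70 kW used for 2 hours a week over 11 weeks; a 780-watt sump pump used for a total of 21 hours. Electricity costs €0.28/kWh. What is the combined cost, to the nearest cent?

electric oven: Runtime = 2 h/week × 11 weeks = 22 h
electric oven: 2.7 kW × 22 h = 59.4 kWh
sump pump: 0.78 kW × 21 h = 16.38 kWh
Total energy = 75.78 kWh
Cost = 75.78 × €0.28 = €21.22

€21.22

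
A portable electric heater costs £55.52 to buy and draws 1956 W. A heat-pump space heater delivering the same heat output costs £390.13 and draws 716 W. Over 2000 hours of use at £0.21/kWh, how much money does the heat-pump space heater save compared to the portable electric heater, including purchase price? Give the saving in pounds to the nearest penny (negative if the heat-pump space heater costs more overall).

£186.19

portable electric heater: £55.52 + (1956/1000) kW × 2000 h × £0.21 = £55.52 + £821.52 = £877.04
heat-pump space heater: £390.13 + (716/1000) kW × 2000 h × £0.21 = £390.13 + £300.72 = £690.85
Saving = £877.04 − £690.85 = £186.19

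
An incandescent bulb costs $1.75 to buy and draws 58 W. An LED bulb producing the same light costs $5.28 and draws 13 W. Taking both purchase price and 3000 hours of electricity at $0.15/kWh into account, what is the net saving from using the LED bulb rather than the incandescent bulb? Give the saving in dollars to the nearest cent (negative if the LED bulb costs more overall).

incandescent bulb: $1.75 + (58/1000) kW × 3000 h × $0.15 = $1.75 + $26.1 = $27.85
LED bulb: $5.28 + (13/1000) kW × 3000 h × $0.15 = $5.28 + $5.85 = $11.13
Saving = $27.85 − $11.13 = $16.72

$16.72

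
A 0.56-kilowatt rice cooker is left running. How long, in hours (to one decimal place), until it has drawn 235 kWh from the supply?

Hours = 235 kWh ÷ 0.56 kW = 419.6 h

419.6 h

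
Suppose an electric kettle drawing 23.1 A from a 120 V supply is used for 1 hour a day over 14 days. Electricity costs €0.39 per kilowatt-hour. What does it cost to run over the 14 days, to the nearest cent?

€15.14

Power = 23.1 A × 120 V = 2772 W = 2.772 kW
Runtime = 1 h/day × 14 days = 14 h
Energy = 2.772 kW × 14 h = 38.808 kWh
Cost = 38.808 kWh × €0.39/kWh = €15.14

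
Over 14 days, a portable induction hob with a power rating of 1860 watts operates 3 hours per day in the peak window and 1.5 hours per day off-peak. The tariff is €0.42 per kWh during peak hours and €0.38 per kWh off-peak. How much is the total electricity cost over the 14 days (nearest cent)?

Peak energy = 1.86 kW × 3 h × 14 = 78.12 kWh
Off-peak energy = 1.86 kW × 1.5 h × 14 = 39.06 kWh
Cost = 78.12 × €0.42 + 39.06 × €0.38 = €32.8104 + €14.8428 = €47.65

€47.65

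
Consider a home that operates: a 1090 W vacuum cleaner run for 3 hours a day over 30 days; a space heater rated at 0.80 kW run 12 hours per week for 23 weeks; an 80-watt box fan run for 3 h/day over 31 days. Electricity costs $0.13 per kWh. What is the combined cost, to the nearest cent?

$42.42

vacuum cleaner: Runtime = 3 h/day × 30 days = 90 h
vacuum cleaner: 1.09 kW × 90 h = 98.1 kWh
space heater: Runtime = 12 h/week × 23 weeks = 276 h
space heater: 0.8 kW × 276 h = 220.8 kWh
box fan: Runtime = 3 h/day × 31 days = 93 h
box fan: 0.08 kW × 93 h = 7.44 kWh
Total energy = 326.34 kWh
Cost = 326.34 × $0.13 = $42.42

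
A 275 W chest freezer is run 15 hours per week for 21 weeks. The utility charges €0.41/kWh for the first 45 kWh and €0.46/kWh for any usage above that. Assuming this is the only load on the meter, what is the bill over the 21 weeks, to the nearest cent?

Runtime = 15 h/week × 21 weeks = 315 h
Energy = 0.275 kW × 315 h = 86.625 kWh
Tier 1 (0–45 kWh): 45 × €0.41 = €18.45
Above 45 kWh: 41.625 × €0.46 = €19.1475
Bill = €37.60

€37.60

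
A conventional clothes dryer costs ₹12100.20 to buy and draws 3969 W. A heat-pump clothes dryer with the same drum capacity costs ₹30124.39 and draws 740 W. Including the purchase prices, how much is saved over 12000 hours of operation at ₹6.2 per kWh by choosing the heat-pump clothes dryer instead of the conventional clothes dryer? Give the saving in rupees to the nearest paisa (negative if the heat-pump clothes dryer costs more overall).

₹222213.41

conventional clothes dryer: ₹12100.20 + (3969/1000) kW × 12000 h × ₹6.2 = ₹12100.20 + ₹295293.6 = ₹307393.8
heat-pump clothes dryer: ₹30124.39 + (740/1000) kW × 12000 h × ₹6.2 = ₹30124.39 + ₹55056 = ₹85180.39
Saving = ₹307393.8 − ₹85180.39 = ₹222213.41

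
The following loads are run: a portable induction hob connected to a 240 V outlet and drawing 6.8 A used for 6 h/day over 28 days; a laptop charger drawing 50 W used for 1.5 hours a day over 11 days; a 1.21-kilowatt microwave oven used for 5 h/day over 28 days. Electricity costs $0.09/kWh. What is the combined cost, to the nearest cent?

$40.00

portable induction hob: Power = 6.8 A × 240 V = 1632 W = 1.632 kW
portable induction hob: Runtime = 6 h/day × 28 days = 168 h
portable induction hob: 1.632 kW × 168 h = 274.176 kWh
laptop charger: Runtime = 1.5 h/day × 11 days = 16.5 h
laptop charger: 0.05 kW × 16.5 h = 0.825 kWh
microwave oven: Runtime = 5 h/day × 28 days = 140 h
microwave oven: 1.21 kW × 140 h = 169.4 kWh
Total energy = 444.401 kWh
Cost = 444.401 × $0.09 = $40.00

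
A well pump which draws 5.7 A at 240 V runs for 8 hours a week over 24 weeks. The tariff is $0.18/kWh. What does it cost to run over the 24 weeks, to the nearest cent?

$47.28

Power = 5.7 A × 240 V = 1368 W = 1.368 kW
Runtime = 8 h/week × 24 weeks = 192 h
Energy = 1.368 kW × 192 h = 262.656 kWh
Cost = 262.656 kWh × $0.18/kWh = $47.28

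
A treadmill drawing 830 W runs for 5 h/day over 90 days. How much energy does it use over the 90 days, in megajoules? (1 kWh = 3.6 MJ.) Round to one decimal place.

Runtime = 5 h/day × 90 days = 450 h
Energy = 0.83 kW × 450 h = 373.5 kWh
= 373.5 × 3.6 MJ = 1344.6 MJ

1344.6 MJ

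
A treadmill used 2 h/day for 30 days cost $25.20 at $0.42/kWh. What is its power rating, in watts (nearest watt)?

1000 W

Energy = $25.20 ÷ $0.42/kWh = 60 kWh
Runtime = 2 h/day × 30 days = 60 h
Power = 60 kWh ÷ 60 h = 1 kW = 1000 W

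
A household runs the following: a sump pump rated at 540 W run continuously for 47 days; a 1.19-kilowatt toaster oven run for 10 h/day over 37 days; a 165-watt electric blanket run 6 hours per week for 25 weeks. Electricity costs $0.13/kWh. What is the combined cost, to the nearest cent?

$139.64

sump pump: Runtime = 24 h × 47 = 1128 h
sump pump: 0.54 kW × 1128 h = 609.12 kWh
toaster oven: Runtime = 10 h/day × 37 days = 370 h
toaster oven: 1.19 kW × 370 h = 440.3 kWh
electric blanket: Runtime = 6 h/week × 25 weeks = 150 h
electric blanket: 0.165 kW × 150 h = 24.75 kWh
Total energy = 1074.17 kWh
Cost = 1074.17 × $0.13 = $139.64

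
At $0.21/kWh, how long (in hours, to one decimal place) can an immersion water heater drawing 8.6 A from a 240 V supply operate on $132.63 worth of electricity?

Power = 8.6 A × 240 V = 2064 W = 2.064 kW
Energy available = $132.63 ÷ $0.21/kWh = 631.5714 kWh
Hours = 631.5714 kWh ÷ 2.064 kW = 306.0 h

306.0 h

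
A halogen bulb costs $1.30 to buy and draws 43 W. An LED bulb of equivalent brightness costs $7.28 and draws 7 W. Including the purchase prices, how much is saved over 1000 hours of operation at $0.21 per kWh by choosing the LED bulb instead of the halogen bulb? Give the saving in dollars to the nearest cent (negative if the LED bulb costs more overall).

halogen bulb: $1.30 + (43/1000) kW × 1000 h × $0.21 = $1.30 + $9.03 = $10.33
LED bulb: $7.28 + (7/1000) kW × 1000 h × $0.21 = $7.28 + $1.47 = $8.75
Saving = $10.33 − $8.75 = $1.58

$1.58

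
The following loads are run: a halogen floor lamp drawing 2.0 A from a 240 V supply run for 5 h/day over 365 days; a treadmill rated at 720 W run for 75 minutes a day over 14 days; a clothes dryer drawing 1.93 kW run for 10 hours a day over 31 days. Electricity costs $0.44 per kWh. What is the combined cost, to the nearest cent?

halogen floor lamp: Power = 2.0 A × 240 V = 480 W = 0.48 kW
halogen floor lamp: Runtime = 5 h/day × 365 days = 1825 h
halogen floor lamp: 0.48 kW × 1825 h = 876 kWh
treadmill: Runtime = 75 min × 14 = 1050 min = 17.5 h
treadmill: 0.72 kW × 17.5 h = 12.6 kWh
clothes dryer: Runtime = 10 h/day × 31 days = 310 h
clothes dryer: 1.93 kW × 310 h = 598.3 kWh
Total energy = 1486.9 kWh
Cost = 1486.9 × $0.44 = $654.24

$654.24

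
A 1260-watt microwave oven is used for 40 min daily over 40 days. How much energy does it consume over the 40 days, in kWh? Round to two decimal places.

33.60 kWh

Runtime = 40 min × 40 = 1600 min = 26.666666… h
Energy = 1.26 kW × 26.666666… h = 33.6 kWh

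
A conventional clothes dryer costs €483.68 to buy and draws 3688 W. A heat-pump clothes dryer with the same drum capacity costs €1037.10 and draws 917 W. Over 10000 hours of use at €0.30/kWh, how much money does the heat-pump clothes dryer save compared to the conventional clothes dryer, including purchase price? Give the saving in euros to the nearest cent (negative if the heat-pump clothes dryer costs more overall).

conventional clothes dryer: €483.68 + (3688/1000) kW × 10000 h × €0.30 = €483.68 + €11064 = €11547.68
heat-pump clothes dryer: €1037.10 + (917/1000) kW × 10000 h × €0.30 = €1037.10 + €2751 = €3788.1
Saving = €11547.68 − €3788.1 = €7759.58

€7759.58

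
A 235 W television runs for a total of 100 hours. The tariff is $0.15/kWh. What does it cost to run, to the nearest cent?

$3.53

Energy = 0.235 kW × 100 h = 23.5 kWh
Cost = 23.5 kWh × $0.15/kWh = $3.53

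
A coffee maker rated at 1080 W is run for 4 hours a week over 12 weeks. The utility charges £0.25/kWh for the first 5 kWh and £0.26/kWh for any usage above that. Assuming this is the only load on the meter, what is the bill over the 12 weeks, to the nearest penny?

£13.43

Runtime = 4 h/week × 12 weeks = 48 h
Energy = 1.08 kW × 48 h = 51.84 kWh
Tier 1 (0–5 kWh): 5 × £0.25 = £1.25
Above 5 kWh: 46.84 × £0.26 = £12.1784
Bill = £13.43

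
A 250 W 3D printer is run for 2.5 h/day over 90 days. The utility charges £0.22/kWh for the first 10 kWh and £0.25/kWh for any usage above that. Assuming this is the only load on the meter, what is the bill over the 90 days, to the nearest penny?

£13.76

Runtime = 2.5 h/day × 90 days = 225 h
Energy = 0.25 kW × 225 h = 56.25 kWh
Tier 1 (0–10 kWh): 10 × £0.22 = £2.2
Above 10 kWh: 46.25 × £0.25 = £11.5625
Bill = £13.76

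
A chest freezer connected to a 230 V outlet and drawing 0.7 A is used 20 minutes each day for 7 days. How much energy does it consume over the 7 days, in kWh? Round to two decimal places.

Power = 0.7 A × 230 V = 161 W = 0.161 kW
Runtime = 20 min × 7 = 140 min = 2.333333… h
Energy = 0.161 kW × 2.333333… h = 0.375666… kWh ≈ 0.38 kWh

0.38 kWh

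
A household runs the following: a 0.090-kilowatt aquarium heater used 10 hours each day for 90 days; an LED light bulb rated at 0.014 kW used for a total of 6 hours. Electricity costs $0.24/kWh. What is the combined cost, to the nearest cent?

aquarium heater: Runtime = 10 h/day × 90 days = 900 h
aquarium heater: 0.09 kW × 900 h = 81 kWh
LED light bulb: 0.014 kW × 6 h = 0.084 kWh
Total energy = 81.084 kWh
Cost = 81.084 × $0.24 = $19.46

$19.46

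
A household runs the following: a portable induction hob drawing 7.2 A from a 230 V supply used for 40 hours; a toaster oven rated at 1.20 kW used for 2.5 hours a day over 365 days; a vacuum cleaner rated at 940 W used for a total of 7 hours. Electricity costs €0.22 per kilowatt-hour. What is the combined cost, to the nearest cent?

portable induction hob: Power = 7.2 A × 230 V = 1656 W = 1.656 kW
portable induction hob: 1.656 kW × 40 h = 66.24 kWh
toaster oven: Runtime = 2.5 h/day × 365 days = 912.5 h
toaster oven: 1.2 kW × 912.5 h = 1095 kWh
vacuum cleaner: 0.94 kW × 7 h = 6.58 kWh
Total energy = 1167.82 kWh
Cost = 1167.82 × €0.22 = €256.92

€256.92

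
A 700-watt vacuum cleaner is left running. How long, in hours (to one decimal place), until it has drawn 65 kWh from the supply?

92.9 h

Hours = 65 kWh ÷ 0.7 kW = 92.9 h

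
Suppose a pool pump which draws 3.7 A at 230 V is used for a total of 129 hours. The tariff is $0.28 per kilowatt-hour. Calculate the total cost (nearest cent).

Power = 3.7 A × 230 V = 851 W = 0.851 kW
Energy = 0.851 kW × 129 h = 109.779 kWh
Cost = 109.779 kWh × $0.28/kWh = $30.74

$30.74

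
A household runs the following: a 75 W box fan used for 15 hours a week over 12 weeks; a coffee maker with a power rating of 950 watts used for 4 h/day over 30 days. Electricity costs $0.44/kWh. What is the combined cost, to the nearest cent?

$56.10

box fan: Runtime = 15 h/week × 12 weeks = 180 h
box fan: 0.075 kW × 180 h = 13.5 kWh
coffee maker: Runtime = 4 h/day × 30 days = 120 h
coffee maker: 0.95 kW × 120 h = 114 kWh
Total energy = 127.5 kWh
Cost = 127.5 × $0.44 = $56.10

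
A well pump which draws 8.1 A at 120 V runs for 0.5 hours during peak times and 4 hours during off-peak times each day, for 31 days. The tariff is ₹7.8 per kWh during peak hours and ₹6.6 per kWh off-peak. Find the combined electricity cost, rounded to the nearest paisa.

₹913.00

Power = 8.1 A × 120 V = 972 W = 0.972 kW
Peak energy = 0.972 kW × 0.5 h × 31 = 15.066 kWh
Off-peak energy = 0.972 kW × 4 h × 31 = 120.528 kWh
Cost = 15.066 × ₹7.8 + 120.528 × ₹6.6 = ₹117.5148 + ₹795.4848 = ₹913.00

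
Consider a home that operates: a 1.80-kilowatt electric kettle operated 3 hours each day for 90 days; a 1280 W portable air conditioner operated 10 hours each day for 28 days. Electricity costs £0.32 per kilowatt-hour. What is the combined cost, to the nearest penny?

electric kettle: Runtime = 3 h/day × 90 days = 270 h
electric kettle: 1.8 kW × 270 h = 486 kWh
portable air conditioner: Runtime = 10 h/day × 28 days = 280 h
portable air conditioner: 1.28 kW × 280 h = 358.4 kWh
Total energy = 844.4 kWh
Cost = 844.4 × £0.32 = £270.21

£270.21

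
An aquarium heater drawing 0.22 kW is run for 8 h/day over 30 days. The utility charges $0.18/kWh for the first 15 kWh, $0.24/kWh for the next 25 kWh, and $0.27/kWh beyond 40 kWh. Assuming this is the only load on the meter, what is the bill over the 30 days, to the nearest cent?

$12.16

Runtime = 8 h/day × 30 days = 240 h
Energy = 0.22 kW × 240 h = 52.8 kWh
Tier 1 (0–15 kWh): 15 × $0.18 = $2.7
Tier 2 (15–40 kWh): 25 × $0.24 = $6
Above 40 kWh: 12.8 × $0.27 = $3.456
Bill = $12.16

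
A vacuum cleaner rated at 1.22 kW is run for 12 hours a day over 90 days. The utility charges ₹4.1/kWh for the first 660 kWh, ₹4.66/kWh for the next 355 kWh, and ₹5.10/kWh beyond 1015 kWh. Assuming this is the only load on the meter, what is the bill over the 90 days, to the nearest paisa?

Runtime = 12 h/day × 90 days = 1080 h
Energy = 1.22 kW × 1080 h = 1317.6 kWh
Tier 1 (0–660 kWh): 660 × ₹4.1 = ₹2706
Tier 2 (660–1015 kWh): 355 × ₹4.66 = ₹1654.3
Above 1015 kWh: 302.6 × ₹5.10 = ₹1543.26
Bill = ₹5903.56

₹5903.56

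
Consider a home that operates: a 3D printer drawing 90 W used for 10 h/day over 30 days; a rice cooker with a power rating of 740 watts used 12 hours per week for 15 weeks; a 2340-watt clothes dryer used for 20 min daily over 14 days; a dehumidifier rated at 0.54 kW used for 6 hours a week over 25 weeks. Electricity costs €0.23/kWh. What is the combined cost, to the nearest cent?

€57.99

3D printer: Runtime = 10 h/day × 30 days = 300 h
3D printer: 0.09 kW × 300 h = 27 kWh
rice cooker: Runtime = 12 h/week × 15 weeks = 180 h
rice cooker: 0.74 kW × 180 h = 133.2 kWh
clothes dryer: Runtime = 20 min × 14 = 280 min = 4.666666… h
clothes dryer: 2.34 kW × 4.666666… h = 10.92 kWh
dehumidifier: Runtime = 6 h/week × 25 weeks = 150 h
dehumidifier: 0.54 kW × 150 h = 81 kWh
Total energy = 252.12 kWh
Cost = 252.12 × €0.23 = €57.99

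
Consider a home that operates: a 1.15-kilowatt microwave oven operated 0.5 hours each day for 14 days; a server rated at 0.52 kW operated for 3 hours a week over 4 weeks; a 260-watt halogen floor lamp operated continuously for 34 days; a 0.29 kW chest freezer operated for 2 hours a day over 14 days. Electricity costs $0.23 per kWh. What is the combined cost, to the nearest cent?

$53.95

microwave oven: Runtime = 0.5 h/day × 14 days = 7 h
microwave oven: 1.15 kW × 7 h = 8.05 kWh
server: Runtime = 3 h/week × 4 weeks = 12 h
server: 0.52 kW × 12 h = 6.24 kWh
halogen floor lamp: Runtime = 24 h × 34 = 816 h
halogen floor lamp: 0.26 kW × 816 h = 212.16 kWh
chest freezer: Runtime = 2 h/day × 14 days = 28 h
chest freezer: 0.29 kW × 28 h = 8.12 kWh
Total energy = 234.57 kWh
Cost = 234.57 × $0.23 = $53.95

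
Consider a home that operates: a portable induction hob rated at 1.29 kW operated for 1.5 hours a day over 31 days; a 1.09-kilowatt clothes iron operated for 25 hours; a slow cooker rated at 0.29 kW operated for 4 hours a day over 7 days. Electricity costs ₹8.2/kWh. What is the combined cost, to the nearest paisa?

₹781.91

portable induction hob: Runtime = 1.5 h/day × 31 days = 46.5 h
portable induction hob: 1.29 kW × 46.5 h = 59.985 kWh
clothes iron: 1.09 kW × 25 h = 27.25 kWh
slow cooker: Runtime = 4 h/day × 7 days = 28 h
slow cooker: 0.29 kW × 28 h = 8.12 kWh
Total energy = 95.355 kWh
Cost = 95.355 × ₹8.2 = ₹781.91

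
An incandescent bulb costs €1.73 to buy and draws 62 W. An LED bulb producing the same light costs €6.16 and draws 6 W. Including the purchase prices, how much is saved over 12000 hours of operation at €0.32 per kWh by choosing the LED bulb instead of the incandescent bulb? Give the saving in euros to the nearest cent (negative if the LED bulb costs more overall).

incandescent bulb: €1.73 + (62/1000) kW × 12000 h × €0.32 = €1.73 + €238.08 = €239.81
LED bulb: €6.16 + (6/1000) kW × 12000 h × €0.32 = €6.16 + €23.04 = €29.2
Saving = €239.81 − €29.2 = €210.61

€210.61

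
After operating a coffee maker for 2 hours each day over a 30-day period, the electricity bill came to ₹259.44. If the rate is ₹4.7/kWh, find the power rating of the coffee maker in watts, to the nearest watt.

Energy = ₹259.44 ÷ ₹4.7/kWh = 55.2 kWh
Runtime = 2 h/day × 30 days = 60 h
Power = 55.2 kWh ÷ 60 h = 0.92 kW = 920 W

920 W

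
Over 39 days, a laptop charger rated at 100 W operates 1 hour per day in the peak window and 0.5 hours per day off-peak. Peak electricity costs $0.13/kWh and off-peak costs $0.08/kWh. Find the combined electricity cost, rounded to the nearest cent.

Peak energy = 0.1 kW × 1 h × 39 = 3.9 kWh
Off-peak energy = 0.1 kW × 0.5 h × 39 = 1.95 kWh
Cost = 3.9 × $0.13 + 1.95 × $0.08 = $0.507 + $0.156 = $0.66

$0.66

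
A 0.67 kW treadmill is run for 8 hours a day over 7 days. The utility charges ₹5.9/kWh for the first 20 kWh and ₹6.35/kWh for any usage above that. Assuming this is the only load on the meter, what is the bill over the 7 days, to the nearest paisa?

₹229.25

Runtime = 8 h/day × 7 days = 56 h
Energy = 0.67 kW × 56 h = 37.52 kWh
Tier 1 (0–20 kWh): 20 × ₹5.9 = ₹118
Above 20 kWh: 17.52 × ₹6.35 = ₹111.252
Bill = ₹229.25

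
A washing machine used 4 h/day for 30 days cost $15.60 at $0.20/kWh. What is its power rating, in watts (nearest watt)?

650 W

Energy = $15.60 ÷ $0.20/kWh = 78 kWh
Runtime = 4 h/day × 30 days = 120 h
Power = 78 kWh ÷ 120 h = 0.65 kW = 650 W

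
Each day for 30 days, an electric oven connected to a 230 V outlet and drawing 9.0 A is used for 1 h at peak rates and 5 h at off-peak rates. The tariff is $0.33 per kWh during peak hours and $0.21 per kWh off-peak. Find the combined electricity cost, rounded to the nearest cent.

Power = 9.0 A × 230 V = 2070 W = 2.07 kW
Peak energy = 2.07 kW × 1 h × 30 = 62.1 kWh
Off-peak energy = 2.07 kW × 5 h × 30 = 310.5 kWh
Cost = 62.1 × $0.33 + 310.5 × $0.21 = $20.493 + $65.205 = $85.70

$85.70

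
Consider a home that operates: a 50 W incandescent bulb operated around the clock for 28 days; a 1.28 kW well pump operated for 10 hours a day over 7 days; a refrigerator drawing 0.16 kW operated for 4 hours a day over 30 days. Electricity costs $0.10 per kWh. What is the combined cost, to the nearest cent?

$14.24

incandescent bulb: Runtime = 24 h × 28 = 672 h
incandescent bulb: 0.05 kW × 672 h = 33.6 kWh
well pump: Runtime = 10 h/day × 7 days = 70 h
well pump: 1.28 kW × 70 h = 89.6 kWh
refrigerator: Runtime = 4 h/day × 30 days = 120 h
refrigerator: 0.16 kW × 120 h = 19.2 kWh
Total energy = 142.4 kWh
Cost = 142.4 × $0.10 = $14.24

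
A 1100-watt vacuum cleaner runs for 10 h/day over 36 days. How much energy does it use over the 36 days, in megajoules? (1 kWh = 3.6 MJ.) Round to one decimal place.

Runtime = 10 h/day × 36 days = 360 h
Energy = 1.1 kW × 360 h = 396 kWh
= 396 × 3.6 MJ = 1425.6 MJ

1425.6 MJ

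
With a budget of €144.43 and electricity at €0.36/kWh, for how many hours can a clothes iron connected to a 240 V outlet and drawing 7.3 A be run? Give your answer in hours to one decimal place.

Power = 7.3 A × 240 V = 1752 W = 1.752 kW
Energy available = €144.43 ÷ €0.36/kWh = 401.1944 kWh
Hours = 401.1944 kWh ÷ 1.752 kW = 229.0 h

229.0 h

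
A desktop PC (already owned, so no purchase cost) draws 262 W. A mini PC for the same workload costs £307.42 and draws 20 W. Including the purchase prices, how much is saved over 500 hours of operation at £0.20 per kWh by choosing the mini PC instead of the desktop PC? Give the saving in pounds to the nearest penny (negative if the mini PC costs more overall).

-£283.22

desktop PC: £0.00 + (262/1000) kW × 500 h × £0.20 = £0.00 + £26.2 = £26.2
mini PC: £307.42 + (20/1000) kW × 500 h × £0.20 = £307.42 + £2 = £309.42
Saving = £26.2 − £309.42 = −£283.22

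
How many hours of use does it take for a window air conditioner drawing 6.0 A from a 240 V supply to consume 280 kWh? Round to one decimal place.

194.4 h

Power = 6.0 A × 240 V = 1440 W = 1.44 kW
Hours = 280 kWh ÷ 1.44 kW = 194.4 h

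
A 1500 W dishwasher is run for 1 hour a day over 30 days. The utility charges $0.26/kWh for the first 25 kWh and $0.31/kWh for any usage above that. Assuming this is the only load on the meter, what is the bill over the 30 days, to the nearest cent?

$12.70

Runtime = 1 h/day × 30 days = 30 h
Energy = 1.5 kW × 30 h = 45 kWh
Tier 1 (0–25 kWh): 25 × $0.26 = $6.5
Above 25 kWh: 20 × $0.31 = $6.2
Bill = $12.70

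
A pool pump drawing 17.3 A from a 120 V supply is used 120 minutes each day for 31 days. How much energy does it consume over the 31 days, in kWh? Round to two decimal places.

Power = 17.3 A × 120 V = 2076 W = 2.076 kW
Runtime = 120 min × 31 = 3720 min = 62 h
Energy = 2.076 kW × 62 h = 128.712 kWh ≈ 128.71 kWh

128.71 kWh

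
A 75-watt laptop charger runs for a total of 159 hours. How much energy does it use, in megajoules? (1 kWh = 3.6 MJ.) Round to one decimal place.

Energy = 0.075 kW × 159 h = 11.925 kWh
= 11.925 × 3.6 MJ = 42.9 MJ

42.9 MJ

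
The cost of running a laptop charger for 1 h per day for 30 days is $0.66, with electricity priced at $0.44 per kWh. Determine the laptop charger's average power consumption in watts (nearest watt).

Energy = $0.66 ÷ $0.44/kWh = 1.5 kWh
Runtime = 1 h/day × 30 days = 30 h
Power = 1.5 kWh ÷ 30 h = 0.05 kW = 50 W

50 W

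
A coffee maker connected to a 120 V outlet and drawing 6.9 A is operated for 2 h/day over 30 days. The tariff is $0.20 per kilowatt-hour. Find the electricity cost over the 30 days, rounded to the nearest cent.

Power = 6.9 A × 120 V = 828 W = 0.828 kW
Runtime = 2 h/day × 30 days = 60 h
Energy = 0.828 kW × 60 h = 49.68 kWh
Cost = 49.68 kWh × $0.20/kWh = $9.94

$9.94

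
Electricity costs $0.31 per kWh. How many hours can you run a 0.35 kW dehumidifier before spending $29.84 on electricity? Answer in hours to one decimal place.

Energy available = $29.84 ÷ $0.31/kWh = 96.2581 kWh
Hours = 96.2581 kWh ÷ 0.35 kW = 275.0 h

275.0 h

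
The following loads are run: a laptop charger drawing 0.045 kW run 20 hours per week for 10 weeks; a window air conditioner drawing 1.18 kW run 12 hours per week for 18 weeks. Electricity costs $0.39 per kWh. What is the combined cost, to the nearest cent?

$102.91

laptop charger: Runtime = 20 h/week × 10 weeks = 200 h
laptop charger: 0.045 kW × 200 h = 9 kWh
window air conditioner: Runtime = 12 h/week × 18 weeks = 216 h
window air conditioner: 1.18 kW × 216 h = 254.88 kWh
Total energy = 263.88 kWh
Cost = 263.88 × $0.39 = $102.91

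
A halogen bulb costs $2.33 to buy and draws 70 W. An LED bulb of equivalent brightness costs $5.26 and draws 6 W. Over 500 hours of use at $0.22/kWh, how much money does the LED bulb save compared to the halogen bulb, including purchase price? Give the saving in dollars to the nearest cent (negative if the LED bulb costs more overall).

halogen bulb: $2.33 + (70/1000) kW × 500 h × $0.22 = $2.33 + $7.7 = $10.03
LED bulb: $5.26 + (6/1000) kW × 500 h × $0.22 = $5.26 + $0.66 = $5.92
Saving = $10.03 − $5.92 = $4.11

$4.11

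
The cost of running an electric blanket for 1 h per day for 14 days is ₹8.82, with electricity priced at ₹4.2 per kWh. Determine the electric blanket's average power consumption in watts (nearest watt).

Energy = ₹8.82 ÷ ₹4.2/kWh = 2.1 kWh
Runtime = 1 h/day × 14 days = 14 h
Power = 2.1 kWh ÷ 14 h = 0.15 kW = 150 W

150 W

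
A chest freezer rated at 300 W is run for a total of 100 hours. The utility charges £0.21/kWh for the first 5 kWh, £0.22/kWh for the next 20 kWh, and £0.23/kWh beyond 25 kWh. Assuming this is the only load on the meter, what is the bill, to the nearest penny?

£6.60

Energy = 0.3 kW × 100 h = 30 kWh
Tier 1 (0–5 kWh): 5 × £0.21 = £1.05
Tier 2 (5–25 kWh): 20 × £0.22 = £4.4
Above 25 kWh: 5 × £0.23 = £1.15
Bill = £6.60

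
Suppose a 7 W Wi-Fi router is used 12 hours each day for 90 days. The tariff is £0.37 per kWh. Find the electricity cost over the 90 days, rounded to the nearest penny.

£2.80

Runtime = 12 h/day × 90 days = 1080 h
Energy = 0.007 kW × 1080 h = 7.56 kWh
Cost = 7.56 kWh × £0.37/kWh = £2.80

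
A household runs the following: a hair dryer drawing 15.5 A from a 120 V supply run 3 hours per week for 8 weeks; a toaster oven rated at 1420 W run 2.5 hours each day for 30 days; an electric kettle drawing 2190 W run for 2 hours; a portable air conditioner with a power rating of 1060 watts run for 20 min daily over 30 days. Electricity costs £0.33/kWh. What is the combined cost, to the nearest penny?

£54.82

hair dryer: Power = 15.5 A × 120 V = 1860 W = 1.86 kW
hair dryer: Runtime = 3 h/week × 8 weeks = 24 h
hair dryer: 1.86 kW × 24 h = 44.64 kWh
toaster oven: Runtime = 2.5 h/day × 30 days = 75 h
toaster oven: 1.42 kW × 75 h = 106.5 kWh
electric kettle: 2.19 kW × 2 h = 4.38 kWh
portable air conditioner: Runtime = 20 min × 30 = 600 min = 10 h
portable air conditioner: 1.06 kW × 10 h = 10.6 kWh
Total energy = 166.12 kWh
Cost = 166.12 × £0.33 = £54.82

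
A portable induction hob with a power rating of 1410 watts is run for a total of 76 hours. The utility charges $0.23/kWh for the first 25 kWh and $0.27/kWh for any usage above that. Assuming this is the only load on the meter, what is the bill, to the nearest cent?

$27.93

Energy = 1.41 kW × 76 h = 107.16 kWh
Tier 1 (0–25 kWh): 25 × $0.23 = $5.75
Above 25 kWh: 82.16 × $0.27 = $22.1832
Bill = $27.93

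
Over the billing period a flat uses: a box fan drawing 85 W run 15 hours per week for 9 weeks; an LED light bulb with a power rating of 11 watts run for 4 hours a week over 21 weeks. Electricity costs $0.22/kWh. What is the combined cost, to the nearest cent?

box fan: Runtime = 15 h/week × 9 weeks = 135 h
box fan: 0.085 kW × 135 h = 11.475 kWh
LED light bulb: Runtime = 4 h/week × 21 weeks = 84 h
LED light bulb: 0.011 kW × 84 h = 0.924 kWh
Total energy = 12.399 kWh
Cost = 12.399 × $0.22 = $2.73

$2.73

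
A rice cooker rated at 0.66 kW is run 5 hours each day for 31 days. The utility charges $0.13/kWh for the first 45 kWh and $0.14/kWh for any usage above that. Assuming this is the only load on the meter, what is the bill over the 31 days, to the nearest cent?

$13.87

Runtime = 5 h/day × 31 days = 155 h
Energy = 0.66 kW × 155 h = 102.3 kWh
Tier 1 (0–45 kWh): 45 × $0.13 = $5.85
Above 45 kWh: 57.3 × $0.14 = $8.022
Bill = $13.87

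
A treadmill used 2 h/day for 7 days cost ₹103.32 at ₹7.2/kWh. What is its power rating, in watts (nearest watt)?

Energy = ₹103.32 ÷ ₹7.2/kWh = 14.35 kWh
Runtime = 2 h/day × 7 days = 14 h
Power = 14.35 kWh ÷ 14 h = 1.025 kW = 1025 W

1025 W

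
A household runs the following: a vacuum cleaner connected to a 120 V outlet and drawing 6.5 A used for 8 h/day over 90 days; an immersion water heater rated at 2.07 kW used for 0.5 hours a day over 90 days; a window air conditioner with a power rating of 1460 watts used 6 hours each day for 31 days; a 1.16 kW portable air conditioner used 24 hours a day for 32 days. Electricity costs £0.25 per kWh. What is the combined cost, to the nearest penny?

£454.30

vacuum cleaner: Power = 6.5 A × 120 V = 780 W = 0.78 kW
vacuum cleaner: Runtime = 8 h/day × 90 days = 720 h
vacuum cleaner: 0.78 kW × 720 h = 561.6 kWh
immersion water heater: Runtime = 0.5 h/day × 90 days = 45 h
immersion water heater: 2.07 kW × 45 h = 93.15 kWh
window air conditioner: Runtime = 6 h/day × 31 days = 186 h
window air conditioner: 1.46 kW × 186 h = 271.56 kWh
portable air conditioner: Runtime = 24 h × 32 = 768 h
portable air conditioner: 1.16 kW × 768 h = 890.88 kWh
Total energy = 1817.19 kWh
Cost = 1817.19 × £0.25 = £454.30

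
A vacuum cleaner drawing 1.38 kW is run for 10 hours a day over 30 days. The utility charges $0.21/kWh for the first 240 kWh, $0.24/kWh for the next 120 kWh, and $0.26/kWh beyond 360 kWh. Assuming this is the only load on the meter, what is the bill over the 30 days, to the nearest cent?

Runtime = 10 h/day × 30 days = 300 h
Energy = 1.38 kW × 300 h = 414 kWh
Tier 1 (0–240 kWh): 240 × $0.21 = $50.4
Tier 2 (240–360 kWh): 120 × $0.24 = $28.8
Above 360 kWh: 54 × $0.26 = $14.04
Bill = $93.24

$93.24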